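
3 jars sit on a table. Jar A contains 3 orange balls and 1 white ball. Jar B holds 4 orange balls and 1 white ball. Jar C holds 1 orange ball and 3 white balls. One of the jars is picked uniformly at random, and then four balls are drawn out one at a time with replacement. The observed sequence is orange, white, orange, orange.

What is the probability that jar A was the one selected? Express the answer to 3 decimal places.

0.480

The likelihood of the observed sequence under each hypothesis: P(data | jar A) = (3/4)(1/4)(3/4)(3/4) = 0.10547; P(data | jar B) = (4/5)(1/5)(4/5)(4/5) = 0.1024; P(data | jar C) = (1/4)(3/4)(1/4)(1/4) = 0.011719.
Weighting by the prior gives 1/3 · 0.10547 = 0.035156, 1/3 · 0.1024 = 0.034133, 1/3 · 0.011719 = 0.0039062; these sum to 0.073196.
So P(jar A | data) = (0.035156) / (0.073196) = 0.4803.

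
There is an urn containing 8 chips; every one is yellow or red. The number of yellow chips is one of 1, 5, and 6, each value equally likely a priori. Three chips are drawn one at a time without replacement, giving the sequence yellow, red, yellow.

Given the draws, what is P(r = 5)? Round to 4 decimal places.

0.5000

The likelihood of the observed sequence under each hypothesis: P(data | r = 1) = (1/8)(7/7)(0/6) = 0; P(data | r = 5) = (5/8)(3/7)(4/6) = 5/28; P(data | r = 6) = (6/8)(2/7)(5/6) = 5/28.
The prior-weighted likelihoods are 1/3 · 0 = 0, 1/3 · 5/28 = 5/84, 1/3 · 5/28 = 5/84; summing to 5/42.
By Bayes' rule, P(r = 5 | data) = (5/84) / (5/42) = 1/2.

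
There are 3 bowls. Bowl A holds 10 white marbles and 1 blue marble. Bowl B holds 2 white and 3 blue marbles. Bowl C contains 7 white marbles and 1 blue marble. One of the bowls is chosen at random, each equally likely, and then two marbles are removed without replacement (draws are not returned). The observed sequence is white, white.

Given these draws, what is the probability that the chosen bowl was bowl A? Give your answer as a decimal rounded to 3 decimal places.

Under each hypothesis, the probability of the observed sequence is: P(data | bowl A) = (10/11)(9/10) = 9/11; P(data | bowl B) = (2/5)(1/4) = 1/10; P(data | bowl C) = (7/8)(6/7) = 3/4.
The prior-weighted likelihoods are 1/3 · 9/11 = 3/11, 1/3 · 1/10 = 1/30, 1/3 · 3/4 = 1/4; these sum to 367/660.
Therefore the posterior P(bowl A | data) = (3/11) / (367/660) = 180/367.

0.490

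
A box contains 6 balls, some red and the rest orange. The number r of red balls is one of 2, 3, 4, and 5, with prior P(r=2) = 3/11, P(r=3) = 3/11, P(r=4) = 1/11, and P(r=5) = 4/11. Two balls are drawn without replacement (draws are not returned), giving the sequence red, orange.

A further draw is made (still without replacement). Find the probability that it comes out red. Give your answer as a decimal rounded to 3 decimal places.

The likelihood of the observed sequence under each hypothesis: P(data | r = 2) = (2/6)(4/5) = 4/15; P(data | r = 3) = (3/6)(3/5) = 3/10; P(data | r = 4) = (4/6)(2/5) = 4/15; P(data | r = 5) = (5/6)(1/5) = 1/6.
Multiplying each by its prior: 3/11 · 4/15 = 4/55, 3/11 · 3/10 = 9/110, 1/11 · 4/15 = 4/165, 4/11 · 1/6 = 2/33; with total 79/330.
The posterior is then P(r = 2 | data) = 24/79, P(r = 3 | data) = 27/79, P(r = 4 | data) = 8/79, P(r = 5 | data) = 20/79.
The predictive probability is P(red next | data) = (1/4)(24/79) + (1/2)(27/79) + (3/4)(8/79) + (1)(20/79) = 91/158.

0.576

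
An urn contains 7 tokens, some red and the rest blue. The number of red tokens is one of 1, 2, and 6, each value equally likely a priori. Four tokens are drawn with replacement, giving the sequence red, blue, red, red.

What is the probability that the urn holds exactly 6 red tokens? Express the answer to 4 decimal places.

Under each hypothesis, the probability of the observed sequence is: P(data | r = 1) = (1/7)(6/7)(1/7)(1/7) = 0.002499; P(data | r = 2) = (2/7)(5/7)(2/7)(2/7) = 0.01666; P(data | r = 6) = (6/7)(1/7)(6/7)(6/7) = 0.089963.
The prior-weighted likelihoods are 1/3 · 0.002499 = 0.00083299, 1/3 · 0.01666 = 0.0055532, 1/3 · 0.089963 = 0.029988; these sum to 0.036374.
So P(r = 6 | data) = (0.029988) / (0.036374) = 0.82443.

0.8244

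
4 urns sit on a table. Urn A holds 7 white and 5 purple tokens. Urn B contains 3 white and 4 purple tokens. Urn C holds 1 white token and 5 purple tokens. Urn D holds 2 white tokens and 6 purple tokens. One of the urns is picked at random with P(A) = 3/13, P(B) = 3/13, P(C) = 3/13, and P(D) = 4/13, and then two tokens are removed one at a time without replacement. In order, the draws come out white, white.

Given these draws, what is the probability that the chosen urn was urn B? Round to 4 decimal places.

For each hypothesis, P(data | H) works out to: P(data | urn A) = (7/12)(6/11) = 0.31818; P(data | urn B) = (3/7)(2/6) = 0.14286; P(data | urn C) = (1/6)(0/5) = 0; P(data | urn D) = (2/8)(1/7) = 0.035714.
Multiplying each by its prior: 3/13 · 0.31818 = 0.073427, 3/13 · 0.14286 = 0.032967, 3/13 · 0 = 0, 4/13 · 0.035714 = 0.010989; these sum to 0.11738.
Therefore the posterior P(urn B | data) = (0.032967) / (0.11738) = 0.28085.

0.2809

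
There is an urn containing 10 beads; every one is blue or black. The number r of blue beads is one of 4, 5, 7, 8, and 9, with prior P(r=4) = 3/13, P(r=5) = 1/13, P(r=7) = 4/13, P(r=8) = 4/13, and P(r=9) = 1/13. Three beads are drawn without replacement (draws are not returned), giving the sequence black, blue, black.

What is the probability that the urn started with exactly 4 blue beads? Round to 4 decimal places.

0.5202

Compute the likelihood of the observed sequence for each case: P(data | r = 4) = (6/10)(4/9)(5/8) = 0.16667; P(data | r = 5) = (5/10)(5/9)(4/8) = 0.13889; P(data | r = 7) = (3/10)(7/9)(2/8) = 0.058333; P(data | r = 8) = (2/10)(8/9)(1/8) = 0.022222; P(data | r = 9) = (1/10)(9/9)(0/8) = 0.
The prior-weighted likelihoods are 3/13 · 0.16667 = 0.038462, 1/13 · 0.13889 = 0.010684, 4/13 · 0.058333 = 0.017949, 4/13 · 0.022222 = 0.0068376, 1/13 · 0 = 0; with total 0.073932.
So P(r = 4 | data) = (0.038462) / (0.073932) = 0.52023.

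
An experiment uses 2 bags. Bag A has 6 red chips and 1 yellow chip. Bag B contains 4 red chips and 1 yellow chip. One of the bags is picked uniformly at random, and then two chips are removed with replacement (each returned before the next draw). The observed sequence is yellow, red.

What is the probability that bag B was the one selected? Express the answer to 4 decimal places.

Compute the likelihood of the observed sequence for each case: P(data | bag A) = (1/7)(6/7) = 0.12245; P(data | bag B) = (1/5)(4/5) = 0.16.
The prior-weighted likelihoods are 1/2 · 0.12245 = 0.061224, 1/2 · 0.16 = 0.08; summing to 0.14122.
By Bayes' rule, P(bag B | data) = (0.08) / (0.14122) = 0.56647.

0.5665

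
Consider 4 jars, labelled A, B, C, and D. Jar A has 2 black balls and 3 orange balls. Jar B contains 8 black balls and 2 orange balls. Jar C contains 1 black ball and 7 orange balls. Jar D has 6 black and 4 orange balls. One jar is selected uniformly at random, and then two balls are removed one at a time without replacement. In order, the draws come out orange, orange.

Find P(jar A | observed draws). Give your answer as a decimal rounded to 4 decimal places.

0.2488

The likelihood of the observed sequence under each hypothesis: P(data | jar A) = (3/5)(2/4) = 3/10; P(data | jar B) = (2/10)(1/9) = 1/45; P(data | jar C) = (7/8)(6/7) = 3/4; P(data | jar D) = (4/10)(3/9) = 2/15.
Weighting by the prior gives 1/4 · 3/10 = 3/40, 1/4 · 1/45 = 1/180, 1/4 · 3/4 = 3/16, 1/4 · 2/15 = 1/30; with total 217/720.
Therefore the posterior P(jar A | data) = (3/40) / (217/720) = 54/217.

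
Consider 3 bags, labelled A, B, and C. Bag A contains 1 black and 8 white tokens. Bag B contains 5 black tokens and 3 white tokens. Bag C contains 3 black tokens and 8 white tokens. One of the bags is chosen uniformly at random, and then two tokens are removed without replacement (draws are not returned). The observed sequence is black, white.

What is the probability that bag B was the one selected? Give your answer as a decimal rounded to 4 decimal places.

0.4486

Compute the likelihood of the observed sequence for each case: P(data | bag A) = (1/9)(8/8) = 0.11111; P(data | bag B) = (5/8)(3/7) = 0.26786; P(data | bag C) = (3/11)(8/10) = 0.21818.
The prior-weighted likelihoods are 1/3 · 0.11111 = 0.037037, 1/3 · 0.26786 = 0.089286, 1/3 · 0.21818 = 0.072727; with total 0.19905.
By Bayes' rule, P(bag B | data) = (0.089286) / (0.19905) = 0.44856.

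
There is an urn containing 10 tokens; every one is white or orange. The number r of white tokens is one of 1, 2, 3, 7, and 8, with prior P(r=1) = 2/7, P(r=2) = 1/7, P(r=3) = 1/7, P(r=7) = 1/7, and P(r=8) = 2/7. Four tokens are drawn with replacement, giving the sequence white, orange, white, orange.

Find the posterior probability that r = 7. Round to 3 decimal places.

The likelihood of the observed sequence under each hypothesis: P(data | r = 1) = (1/10)(9/10)(1/10)(9/10) = 0.0081; P(data | r = 2) = (2/10)(8/10)(2/10)(8/10) = 0.0256; P(data | r = 3) = (3/10)(7/10)(3/10)(7/10) = 0.0441; P(data | r = 7) = (7/10)(3/10)(7/10)(3/10) = 0.0441; P(data | r = 8) = (8/10)(2/10)(8/10)(2/10) = 0.0256.
Weighting by the prior gives 2/7 · 0.0081 = 0.0023143, 1/7 · 0.0256 = 0.0036571, 1/7 · 0.0441 = 0.0063, 1/7 · 0.0441 = 0.0063, 2/7 · 0.0256 = 0.0073143; with total 0.025886.
Therefore the posterior P(r = 7 | data) = (0.0063) / (0.025886) = 0.24338.

0.243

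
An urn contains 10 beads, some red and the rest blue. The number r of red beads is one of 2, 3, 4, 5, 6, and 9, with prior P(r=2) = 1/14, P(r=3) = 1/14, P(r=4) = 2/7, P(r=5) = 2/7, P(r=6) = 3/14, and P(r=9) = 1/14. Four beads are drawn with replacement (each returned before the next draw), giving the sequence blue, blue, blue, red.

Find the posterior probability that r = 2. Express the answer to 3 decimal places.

0.112

The likelihood of the observed sequence under each hypothesis: P(data | r = 2) = (8/10)(8/10)(8/10)(2/10) = 0.1024; P(data | r = 3) = (7/10)(7/10)(7/10)(3/10) = 0.1029; P(data | r = 4) = (6/10)(6/10)(6/10)(4/10) = 0.0864; P(data | r = 5) = (5/10)(5/10)(5/10)(5/10) = 0.0625; P(data | r = 6) = (4/10)(4/10)(4/10)(6/10) = 0.0384; P(data | r = 9) = (1/10)(1/10)(1/10)(9/10) = 0.0009.
Weighting by the prior gives 1/14 · 0.1024 = 0.0073143, 1/14 · 0.1029 = 0.00735, 2/7 · 0.0864 = 0.024686, 2/7 · 0.0625 = 0.017857, 3/14 · 0.0384 = 0.0082286, 1/14 · 0.0009 = 6.4286e-05; summing to 0.0655.
By Bayes' rule, P(r = 2 | data) = (0.0073143) / (0.0655) = 0.11167.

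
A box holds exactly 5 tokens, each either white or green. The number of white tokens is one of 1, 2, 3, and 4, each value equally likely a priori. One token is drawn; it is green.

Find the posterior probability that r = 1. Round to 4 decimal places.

0.4000

The likelihood of this draw under each hypothesis: P(data | r = 1) = (4/5) = 4/5; P(data | r = 2) = (3/5) = 3/5; P(data | r = 3) = (2/5) = 2/5; P(data | r = 4) = (1/5) = 1/5.
Multiplying each by its prior: 1/4 · 4/5 = 1/5, 1/4 · 3/5 = 3/20, 1/4 · 2/5 = 1/10, 1/4 · 1/5 = 1/20; these sum to 1/2.
By Bayes' rule, P(r = 1 | data) = (1/5) / (1/2) = 2/5.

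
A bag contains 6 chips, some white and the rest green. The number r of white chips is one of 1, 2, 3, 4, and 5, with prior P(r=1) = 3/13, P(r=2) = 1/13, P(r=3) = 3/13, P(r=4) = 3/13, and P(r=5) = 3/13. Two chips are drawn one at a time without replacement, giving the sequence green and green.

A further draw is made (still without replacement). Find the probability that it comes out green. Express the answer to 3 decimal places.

Under each hypothesis, the probability of the observed sequence is: P(data | r = 1) = (5/6)(4/5) = 2/3; P(data | r = 2) = (4/6)(3/5) = 2/5; P(data | r = 3) = (3/6)(2/5) = 1/5; P(data | r = 4) = (2/6)(1/5) = 1/15; P(data | r = 5) = (1/6)(0/5) = 0.
Multiplying each by its prior: 3/13 · 2/3 = 2/13, 1/13 · 2/5 = 2/65, 3/13 · 1/5 = 3/65, 3/13 · 1/15 = 1/65, 3/13 · 0 = 0; these sum to 16/65.
Normalising, the posterior is P(r = 1 | data) = 5/8, P(r = 2 | data) = 1/8, P(r = 3 | data) = 3/16, P(r = 4 | data) = 1/16, P(r = 5 | data) = 0.
So P(green next | data) = Σ P(green next | H) P(H | data) = (3/4)(5/8) + (1/2)(1/8) + (1/4)(3/16) + (0)(1/16) = 37/64.

0.578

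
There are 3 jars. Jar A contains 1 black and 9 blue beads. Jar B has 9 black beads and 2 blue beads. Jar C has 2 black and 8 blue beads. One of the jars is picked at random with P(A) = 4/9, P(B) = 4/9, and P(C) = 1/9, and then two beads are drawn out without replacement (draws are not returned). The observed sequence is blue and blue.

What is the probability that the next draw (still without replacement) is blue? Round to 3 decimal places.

For each hypothesis, P(data | H) works out to: P(data | jar A) = (9/10)(8/9) = 0.8; P(data | jar B) = (2/11)(1/10) = 0.018182; P(data | jar C) = (8/10)(7/9) = 0.62222.
The prior-weighted likelihoods are 4/9 · 0.8 = 0.35556, 4/9 · 0.018182 = 0.0080808, 1/9 · 0.62222 = 0.069136; with total 0.43277.
The posterior is then P(jar A | data) = 0.82158, P(jar B | data) = 0.018672, P(jar C | data) = 0.15975.
So P(blue next | data) = Σ P(blue next | H) P(H | data) = (7/8)(0.82158) + (0)(0.018672) + (3/4)(0.15975) = 0.83869.

0.839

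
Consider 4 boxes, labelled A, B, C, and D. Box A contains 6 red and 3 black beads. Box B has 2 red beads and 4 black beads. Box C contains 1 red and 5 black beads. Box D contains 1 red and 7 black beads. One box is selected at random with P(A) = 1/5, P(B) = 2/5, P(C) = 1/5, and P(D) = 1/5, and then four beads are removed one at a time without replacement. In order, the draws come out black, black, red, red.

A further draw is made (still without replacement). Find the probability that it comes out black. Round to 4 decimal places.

0.7531

Under each hypothesis, the probability of the observed sequence is: P(data | box A) = (3/9)(2/8)(6/7)(5/6) = 5/84; P(data | box B) = (4/6)(3/5)(2/4)(1/3) = 1/15; P(data | box C) = (5/6)(4/5)(1/4)(0/3) = 0; P(data | box D) = (7/8)(6/7)(1/6)(0/5) = 0.
The prior-weighted likelihoods are 1/5 · 5/84 = 1/84, 2/5 · 1/15 = 2/75, 1/5 · 0 = 0, 1/5 · 0 = 0; with total 27/700.
Dividing through by the total gives posterior P(box A | data) = 25/81, P(box B | data) = 56/81, P(box C | data) = 0, P(box D | data) = 0.
The predictive probability is P(black next | data) = (1/5)(25/81) + (1)(56/81) = 61/81.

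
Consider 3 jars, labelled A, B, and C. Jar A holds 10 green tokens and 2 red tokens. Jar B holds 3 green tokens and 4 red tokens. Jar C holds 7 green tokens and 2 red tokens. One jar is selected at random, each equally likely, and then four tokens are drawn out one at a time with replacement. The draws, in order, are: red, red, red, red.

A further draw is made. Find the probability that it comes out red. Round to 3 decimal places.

For each hypothesis, P(data | H) works out to: P(data | jar A) = (2/12)(2/12)(2/12)(2/12) = 0.0007716; P(data | jar B) = (4/7)(4/7)(4/7)(4/7) = 0.10662; P(data | jar C) = (2/9)(2/9)(2/9)(2/9) = 0.0024387.
The prior-weighted likelihoods are 1/3 · 0.0007716 = 0.0002572, 1/3 · 0.10662 = 0.035541, 1/3 · 0.0024387 = 0.00081288; these sum to 0.036611.
The posterior is then P(jar A | data) = 0.0070253, P(jar B | data) = 0.97077, P(jar C | data) = 0.022203.
Averaging over the posterior, P(red next | data) = (1/6)(0.0070253) + (4/7)(0.97077) + (2/9)(0.022203) = 0.56083.

0.561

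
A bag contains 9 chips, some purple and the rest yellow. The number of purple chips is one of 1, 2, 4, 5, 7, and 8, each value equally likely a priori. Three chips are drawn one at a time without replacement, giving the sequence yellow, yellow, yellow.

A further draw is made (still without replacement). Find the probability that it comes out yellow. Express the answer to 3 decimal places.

For each hypothesis, P(data | H) works out to: P(data | r = 1) = (8/9)(7/8)(6/7) = 2/3; P(data | r = 2) = (7/9)(6/8)(5/7) = 5/12; P(data | r = 4) = (5/9)(4/8)(3/7) = 5/42; P(data | r = 5) = (4/9)(3/8)(2/7) = 1/21; P(data | r = 7) = (2/9)(1/8)(0/7) = 0; P(data | r = 8) = (1/9)(0/8) = 0.
Weighting by the prior gives 1/6 · 2/3 = 1/9, 1/6 · 5/12 = 5/72, 1/6 · 5/42 = 5/252, 1/6 · 1/21 = 1/126, 1/6 · 0 = 0, 1/6 · 0 = 0; these sum to 5/24.
The posterior is then P(r = 1 | data) = 8/15, P(r = 2 | data) = 1/3, P(r = 4 | data) = 2/21, P(r = 5 | data) = 4/105, P(r = 7 | data) = 0, P(r = 8 | data) = 0.
Averaging over the posterior, P(yellow next | data) = (5/6)(8/15) + (2/3)(1/3) + (1/3)(2/21) + (1/6)(4/105) = 74/105.

0.705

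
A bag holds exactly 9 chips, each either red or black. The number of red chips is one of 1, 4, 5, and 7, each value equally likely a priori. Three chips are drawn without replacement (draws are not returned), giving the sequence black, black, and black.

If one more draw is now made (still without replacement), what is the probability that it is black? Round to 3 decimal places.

Compute the likelihood of the observed sequence for each case: P(data | r = 1) = (8/9)(7/8)(6/7) = 2/3; P(data | r = 4) = (5/9)(4/8)(3/7) = 5/42; P(data | r = 5) = (4/9)(3/8)(2/7) = 1/21; P(data | r = 7) = (2/9)(1/8)(0/7) = 0.
The prior-weighted likelihoods are 1/4 · 2/3 = 1/6, 1/4 · 5/42 = 5/168, 1/4 · 1/21 = 1/84, 1/4 · 0 = 0; with total 5/24.
Normalising, the posterior is P(r = 1 | data) = 4/5, P(r = 4 | data) = 1/7, P(r = 5 | data) = 2/35, P(r = 7 | data) = 0.
Averaging over the posterior, P(black next | data) = (5/6)(4/5) + (1/3)(1/7) + (1/6)(2/35) = 76/105.

0.724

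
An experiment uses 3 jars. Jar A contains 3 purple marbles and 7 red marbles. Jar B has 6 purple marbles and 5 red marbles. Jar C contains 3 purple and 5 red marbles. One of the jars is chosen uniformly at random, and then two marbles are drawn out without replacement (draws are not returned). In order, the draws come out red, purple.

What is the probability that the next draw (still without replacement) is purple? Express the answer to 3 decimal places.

For each hypothesis, P(data | H) works out to: P(data | jar A) = (7/10)(3/9) = 0.23333; P(data | jar B) = (5/11)(6/10) = 0.27273; P(data | jar C) = (5/8)(3/7) = 0.26786.
Weighting by the prior gives 1/3 · 0.23333 = 0.077778, 1/3 · 0.27273 = 0.090909, 1/3 · 0.26786 = 0.089286; these sum to 0.25797.
Dividing through by the total gives posterior P(jar A | data) = 0.3015, P(jar B | data) = 0.3524, P(jar C | data) = 0.34611.
Averaging over the posterior, P(purple next | data) = (1/4)(0.3015) + (5/9)(0.3524) + (1/3)(0.34611) = 0.38652.

0.387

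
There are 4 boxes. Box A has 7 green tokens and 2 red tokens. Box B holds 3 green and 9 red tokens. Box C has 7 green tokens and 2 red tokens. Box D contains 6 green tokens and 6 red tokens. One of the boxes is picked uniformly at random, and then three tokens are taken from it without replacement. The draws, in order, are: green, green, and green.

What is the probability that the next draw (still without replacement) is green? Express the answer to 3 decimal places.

0.631

For each hypothesis, P(data | H) works out to: P(data | box A) = (7/9)(6/8)(5/7) = 0.41667; P(data | box B) = (3/12)(2/11)(1/10) = 0.0045455; P(data | box C) = (7/9)(6/8)(5/7) = 0.41667; P(data | box D) = (6/12)(5/11)(4/10) = 0.090909.
Multiplying each by its prior: 1/4 · 0.41667 = 0.10417, 1/4 · 0.0045455 = 0.0011364, 1/4 · 0.41667 = 0.10417, 1/4 · 0.090909 = 0.022727; with total 0.2322.
Dividing through by the total gives posterior P(box A | data) = 0.44861, P(box B | data) = 0.004894, P(box C | data) = 0.44861, P(box D | data) = 0.097879.
So P(green next | data) = Σ P(green next | H) P(H | data) = (2/3)(0.44861) + (0)(0.004894) + (2/3)(0.44861) + (1/3)(0.097879) = 0.63078.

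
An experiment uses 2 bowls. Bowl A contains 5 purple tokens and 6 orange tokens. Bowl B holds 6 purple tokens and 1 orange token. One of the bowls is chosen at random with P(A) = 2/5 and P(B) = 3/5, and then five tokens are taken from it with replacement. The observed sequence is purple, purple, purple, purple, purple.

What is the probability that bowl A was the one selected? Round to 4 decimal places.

0.0272

The likelihood of the observed sequence under each hypothesis: P(data | bowl A) = (5/11)(5/11)(5/11)(5/11)(5/11) = 0.019404; P(data | bowl B) = (6/7)(6/7)(6/7)(6/7)(6/7) = 0.46266.
Multiplying each by its prior: 2/5 · 0.019404 = 0.0077615, 3/5 · 0.46266 = 0.2776; summing to 0.28536.
Therefore the posterior P(bowl A | data) = (0.0077615) / (0.28536) = 0.027199.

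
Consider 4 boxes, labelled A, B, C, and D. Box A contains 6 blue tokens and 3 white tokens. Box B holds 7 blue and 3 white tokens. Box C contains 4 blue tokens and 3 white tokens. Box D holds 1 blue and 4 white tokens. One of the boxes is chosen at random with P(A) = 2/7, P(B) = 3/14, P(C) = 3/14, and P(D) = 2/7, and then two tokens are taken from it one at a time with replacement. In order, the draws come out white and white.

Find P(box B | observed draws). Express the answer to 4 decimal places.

0.0706

The likelihood of the observed sequence under each hypothesis: P(data | box A) = (3/9)(3/9) = 0.11111; P(data | box B) = (3/10)(3/10) = 0.09; P(data | box C) = (3/7)(3/7) = 0.18367; P(data | box D) = (4/5)(4/5) = 0.64.
Multiplying each by its prior: 2/7 · 0.11111 = 0.031746, 3/14 · 0.09 = 0.019286, 3/14 · 0.18367 = 0.039359, 2/7 · 0.64 = 0.18286; summing to 0.27325.
So P(box B | data) = (0.019286) / (0.27325) = 0.07058.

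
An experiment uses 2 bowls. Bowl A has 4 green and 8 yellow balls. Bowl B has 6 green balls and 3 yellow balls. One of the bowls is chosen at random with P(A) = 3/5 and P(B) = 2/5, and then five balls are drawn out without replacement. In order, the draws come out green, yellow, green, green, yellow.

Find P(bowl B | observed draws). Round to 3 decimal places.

The likelihood of the observed sequence under each hypothesis: P(data | bowl A) = (4/12)(8/11)(3/10)(2/9)(7/8) = 0.014141; P(data | bowl B) = (6/9)(3/8)(5/7)(4/6)(2/5) = 0.047619.
Weighting by the prior gives 3/5 · 0.014141 = 0.0084848, 2/5 · 0.047619 = 0.019048; summing to 0.027532.
By Bayes' rule, P(bowl B | data) = (0.019048) / (0.027532) = 0.69182.

0.692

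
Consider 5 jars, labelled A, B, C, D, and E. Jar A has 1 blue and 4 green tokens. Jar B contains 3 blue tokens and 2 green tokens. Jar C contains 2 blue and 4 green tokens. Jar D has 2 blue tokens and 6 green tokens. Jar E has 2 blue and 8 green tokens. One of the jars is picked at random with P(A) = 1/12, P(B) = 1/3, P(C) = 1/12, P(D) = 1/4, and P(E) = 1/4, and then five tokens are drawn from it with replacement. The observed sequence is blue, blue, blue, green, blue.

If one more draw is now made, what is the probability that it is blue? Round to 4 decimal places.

0.5681

Under each hypothesis, the probability of the observed sequence is: P(data | jar A) = (1/5)(1/5)(1/5)(4/5)(1/5) = 0.00128; P(data | jar B) = (3/5)(3/5)(3/5)(2/5)(3/5) = 0.05184; P(data | jar C) = (2/6)(2/6)(2/6)(4/6)(2/6) = 0.0082305; P(data | jar D) = (2/8)(2/8)(2/8)(6/8)(2/8) = 0.0029297; P(data | jar E) = (2/10)(2/10)(2/10)(8/10)(2/10) = 0.00128.
Multiplying each by its prior: 1/12 · 0.00128 = 0.00010667, 1/3 · 0.05184 = 0.01728, 1/12 · 0.0082305 = 0.00068587, 1/4 · 0.0029297 = 0.00073242, 1/4 · 0.00128 = 0.00032; these sum to 0.019125.
Dividing through by the total gives posterior P(jar A | data) = 0.0055774, P(jar B | data) = 0.90353, P(jar C | data) = 0.035863, P(jar D | data) = 0.038297, P(jar E | data) = 0.016732.
So P(blue next | data) = Σ P(blue next | H) P(H | data) = (1/5)(0.0055774) + (3/5)(0.90353) + (1/3)(0.035863) + (1/4)(0.038297) + (1/5)(0.016732) = 0.56811.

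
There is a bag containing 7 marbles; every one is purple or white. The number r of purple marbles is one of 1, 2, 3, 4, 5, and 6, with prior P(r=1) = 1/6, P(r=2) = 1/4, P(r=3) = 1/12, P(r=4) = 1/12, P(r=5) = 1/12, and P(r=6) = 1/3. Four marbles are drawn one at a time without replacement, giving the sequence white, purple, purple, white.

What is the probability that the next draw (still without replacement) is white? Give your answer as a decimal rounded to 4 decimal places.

For each hypothesis, P(data | H) works out to: P(data | r = 1) = (6/7)(1/6)(0/5) = 0; P(data | r = 2) = (5/7)(2/6)(1/5)(4/4) = 1/21; P(data | r = 3) = (4/7)(3/6)(2/5)(3/4) = 3/35; P(data | r = 4) = (3/7)(4/6)(3/5)(2/4) = 3/35; P(data | r = 5) = (2/7)(5/6)(4/5)(1/4) = 1/21; P(data | r = 6) = (1/7)(6/6)(5/5)(0/4) = 0.
Multiplying each by its prior: 1/6 · 0 = 0, 1/4 · 1/21 = 1/84, 1/12 · 3/35 = 1/140, 1/12 · 3/35 = 1/140, 1/12 · 1/21 = 1/252, 1/3 · 0 = 0; these sum to 19/630.
Normalising, the posterior is P(r = 1 | data) = 0, P(r = 2 | data) = 15/38, P(r = 3 | data) = 9/38, P(r = 4 | data) = 9/38, P(r = 5 | data) = 5/38, P(r = 6 | data) = 0.
So P(white next | data) = Σ P(white next | H) P(H | data) = (1)(15/38) + (2/3)(9/38) + (1/3)(9/38) + (0)(5/38) = 12/19.

0.6316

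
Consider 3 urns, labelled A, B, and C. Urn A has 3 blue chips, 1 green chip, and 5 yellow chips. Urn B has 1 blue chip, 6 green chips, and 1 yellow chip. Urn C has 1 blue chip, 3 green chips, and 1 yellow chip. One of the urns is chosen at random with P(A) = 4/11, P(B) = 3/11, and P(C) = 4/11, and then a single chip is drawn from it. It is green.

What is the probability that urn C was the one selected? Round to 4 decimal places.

0.4711

Under each hypothesis, the probability of this draw is: P(data | urn A) = (1/9) = 0.11111; P(data | urn B) = (6/8) = 0.75; P(data | urn C) = (3/5) = 0.6.
The prior-weighted likelihoods are 4/11 · 0.11111 = 0.040404, 3/11 · 0.75 = 0.20455, 4/11 · 0.6 = 0.21818; summing to 0.46313.
Therefore the posterior P(urn C | data) = (0.21818) / (0.46313) = 0.4711.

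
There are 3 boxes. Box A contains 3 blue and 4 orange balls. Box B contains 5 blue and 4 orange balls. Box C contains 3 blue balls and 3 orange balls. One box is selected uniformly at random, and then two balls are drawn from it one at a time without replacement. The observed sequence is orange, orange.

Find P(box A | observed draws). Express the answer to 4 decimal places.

0.4380

Under each hypothesis, the probability of the observed sequence is: P(data | box A) = (4/7)(3/6) = 2/7; P(data | box B) = (4/9)(3/8) = 1/6; P(data | box C) = (3/6)(2/5) = 1/5.
Weighting by the prior gives 1/3 · 2/7 = 2/21, 1/3 · 1/6 = 1/18, 1/3 · 1/5 = 1/15; these sum to 137/630.
By Bayes' rule, P(box A | data) = (2/21) / (137/630) = 60/137.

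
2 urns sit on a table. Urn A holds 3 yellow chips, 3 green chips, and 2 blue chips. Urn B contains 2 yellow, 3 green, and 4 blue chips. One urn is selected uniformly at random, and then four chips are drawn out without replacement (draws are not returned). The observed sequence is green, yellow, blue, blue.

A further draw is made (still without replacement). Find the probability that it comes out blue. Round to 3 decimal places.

0.276

Compute the likelihood of the observed sequence for each case: P(data | urn A) = (3/8)(3/7)(2/6)(1/5) = 0.010714; P(data | urn B) = (3/9)(2/8)(4/7)(3/6) = 0.02381.
The prior-weighted likelihoods are 1/2 · 0.010714 = 0.0053571, 1/2 · 0.02381 = 0.011905; summing to 0.017262.
The posterior is then P(urn A | data) = 0.31034, P(urn B | data) = 0.68966.
Averaging over the posterior, P(blue next | data) = (0)(0.31034) + (2/5)(0.68966) = 0.27586.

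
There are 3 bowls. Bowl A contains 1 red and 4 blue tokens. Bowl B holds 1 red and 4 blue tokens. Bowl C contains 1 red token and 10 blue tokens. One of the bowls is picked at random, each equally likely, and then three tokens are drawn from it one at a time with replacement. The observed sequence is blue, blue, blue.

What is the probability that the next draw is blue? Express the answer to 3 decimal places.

The likelihood of the observed sequence under each hypothesis: P(data | bowl A) = (4/5)(4/5)(4/5) = 0.512; P(data | bowl B) = (4/5)(4/5)(4/5) = 0.512; P(data | bowl C) = (10/11)(10/11)(10/11) = 0.75131.
Multiplying each by its prior: 1/3 · 0.512 = 0.17067, 1/3 · 0.512 = 0.17067, 1/3 · 0.75131 = 0.25044; with total 0.59177.
The posterior is then P(bowl A | data) = 0.2884, P(bowl B | data) = 0.2884, P(bowl C | data) = 0.4232.
So P(blue next | data) = Σ P(blue next | H) P(H | data) = (4/5)(0.2884) + (4/5)(0.2884) + (10/11)(0.4232) = 0.84617.

0.846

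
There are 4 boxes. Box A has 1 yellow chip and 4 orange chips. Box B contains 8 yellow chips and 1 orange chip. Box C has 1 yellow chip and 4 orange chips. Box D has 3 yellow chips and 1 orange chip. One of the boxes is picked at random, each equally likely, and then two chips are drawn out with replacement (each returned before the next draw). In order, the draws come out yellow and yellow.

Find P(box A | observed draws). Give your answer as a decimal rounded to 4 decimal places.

0.0279

The likelihood of the observed sequence under each hypothesis: P(data | box A) = (1/5)(1/5) = 0.04; P(data | box B) = (8/9)(8/9) = 0.79012; P(data | box C) = (1/5)(1/5) = 0.04; P(data | box D) = (3/4)(3/4) = 0.5625.
Multiplying each by its prior: 1/4 · 0.04 = 0.01, 1/4 · 0.79012 = 0.19753, 1/4 · 0.04 = 0.01, 1/4 · 0.5625 = 0.14062; summing to 0.35816.
By Bayes' rule, P(box A | data) = (0.01) / (0.35816) = 0.027921.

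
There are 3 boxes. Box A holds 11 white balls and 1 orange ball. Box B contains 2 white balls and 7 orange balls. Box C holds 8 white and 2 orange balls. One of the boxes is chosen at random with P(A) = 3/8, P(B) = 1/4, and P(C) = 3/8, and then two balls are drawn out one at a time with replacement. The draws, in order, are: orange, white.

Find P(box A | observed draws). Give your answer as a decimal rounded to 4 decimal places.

0.2173

Under each hypothesis, the probability of the observed sequence is: P(data | box A) = (1/12)(11/12) = 0.076389; P(data | box B) = (7/9)(2/9) = 0.17284; P(data | box C) = (2/10)(8/10) = 0.16.
The prior-weighted likelihoods are 3/8 · 0.076389 = 0.028646, 1/4 · 0.17284 = 0.04321, 3/8 · 0.16 = 0.06; these sum to 0.13186.
By Bayes' rule, P(box A | data) = (0.028646) / (0.13186) = 0.21725.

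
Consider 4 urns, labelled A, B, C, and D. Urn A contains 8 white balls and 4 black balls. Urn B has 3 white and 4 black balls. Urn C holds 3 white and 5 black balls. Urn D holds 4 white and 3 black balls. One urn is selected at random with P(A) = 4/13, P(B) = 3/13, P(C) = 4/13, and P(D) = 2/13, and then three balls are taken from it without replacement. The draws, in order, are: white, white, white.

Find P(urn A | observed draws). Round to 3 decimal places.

0.725

For each hypothesis, P(data | H) works out to: P(data | urn A) = (8/12)(7/11)(6/10) = 0.25455; P(data | urn B) = (3/7)(2/6)(1/5) = 0.028571; P(data | urn C) = (3/8)(2/7)(1/6) = 0.017857; P(data | urn D) = (4/7)(3/6)(2/5) = 0.11429.
The prior-weighted likelihoods are 4/13 · 0.25455 = 0.078322, 3/13 · 0.028571 = 0.0065934, 4/13 · 0.017857 = 0.0054945, 2/13 · 0.11429 = 0.017582; summing to 0.10799.
By Bayes' rule, P(urn A | data) = (0.078322) / (0.10799) = 0.72525.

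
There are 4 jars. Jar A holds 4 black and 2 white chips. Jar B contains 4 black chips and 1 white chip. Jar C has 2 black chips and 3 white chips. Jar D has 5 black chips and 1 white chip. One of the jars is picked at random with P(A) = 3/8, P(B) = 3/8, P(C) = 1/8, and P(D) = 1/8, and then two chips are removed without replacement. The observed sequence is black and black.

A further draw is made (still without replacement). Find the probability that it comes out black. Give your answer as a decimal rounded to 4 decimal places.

For each hypothesis, P(data | H) works out to: P(data | jar A) = (4/6)(3/5) = 2/5; P(data | jar B) = (4/5)(3/4) = 3/5; P(data | jar C) = (2/5)(1/4) = 1/10; P(data | jar D) = (5/6)(4/5) = 2/3.
Weighting by the prior gives 3/8 · 2/5 = 3/20, 3/8 · 3/5 = 9/40, 1/8 · 1/10 = 1/80, 1/8 · 2/3 = 1/12; summing to 113/240.
Dividing through by the total gives posterior P(jar A | data) = 36/113, P(jar B | data) = 54/113, P(jar C | data) = 3/113, P(jar D | data) = 20/113.
Averaging over the posterior, P(black next | data) = (1/2)(36/113) + (2/3)(54/113) + (0)(3/113) + (3/4)(20/113) = 69/113.

0.6106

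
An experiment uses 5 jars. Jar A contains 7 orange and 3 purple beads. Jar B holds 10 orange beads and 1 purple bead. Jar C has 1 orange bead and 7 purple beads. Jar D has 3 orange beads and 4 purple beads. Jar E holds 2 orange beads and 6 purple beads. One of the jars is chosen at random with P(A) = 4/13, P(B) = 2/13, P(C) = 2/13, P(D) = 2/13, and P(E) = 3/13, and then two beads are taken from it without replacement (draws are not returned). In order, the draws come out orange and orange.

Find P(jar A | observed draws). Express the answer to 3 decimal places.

0.479

Under each hypothesis, the probability of the observed sequence is: P(data | jar A) = (7/10)(6/9) = 0.46667; P(data | jar B) = (10/11)(9/10) = 0.81818; P(data | jar C) = (1/8)(0/7) = 0; P(data | jar D) = (3/7)(2/6) = 0.14286; P(data | jar E) = (2/8)(1/7) = 0.035714.
Multiplying each by its prior: 4/13 · 0.46667 = 0.14359, 2/13 · 0.81818 = 0.12587, 2/13 · 0 = 0, 2/13 · 0.14286 = 0.021978, 3/13 · 0.035714 = 0.0082418; with total 0.29968.
So P(jar A | data) = (0.14359) / (0.29968) = 0.47914.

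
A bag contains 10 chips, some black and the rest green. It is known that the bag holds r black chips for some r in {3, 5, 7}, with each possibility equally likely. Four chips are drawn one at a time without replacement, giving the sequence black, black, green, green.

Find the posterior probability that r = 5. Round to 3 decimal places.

For each hypothesis, P(data | H) works out to: P(data | r = 3) = (3/10)(2/9)(7/8)(6/7) = 0.05; P(data | r = 5) = (5/10)(4/9)(5/8)(4/7) = 0.079365; P(data | r = 7) = (7/10)(6/9)(3/8)(2/7) = 0.05.
Weighting by the prior gives 1/3 · 0.05 = 0.016667, 1/3 · 0.079365 = 0.026455, 1/3 · 0.05 = 0.016667; summing to 0.059788.
By Bayes' rule, P(r = 5 | data) = (0.026455) / (0.059788) = 0.44248.

0.442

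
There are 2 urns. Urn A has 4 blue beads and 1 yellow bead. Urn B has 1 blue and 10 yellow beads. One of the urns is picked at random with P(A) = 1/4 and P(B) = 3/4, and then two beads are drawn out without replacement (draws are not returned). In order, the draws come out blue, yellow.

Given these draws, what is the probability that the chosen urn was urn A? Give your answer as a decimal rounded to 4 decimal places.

0.4231

For each hypothesis, P(data | H) works out to: P(data | urn A) = (4/5)(1/4) = 1/5; P(data | urn B) = (1/11)(10/10) = 1/11.
Weighting by the prior gives 1/4 · 1/5 = 1/20, 3/4 · 1/11 = 3/44; with total 13/110.
Hence P(urn A | data) = (1/20) / (13/110) = 11/26.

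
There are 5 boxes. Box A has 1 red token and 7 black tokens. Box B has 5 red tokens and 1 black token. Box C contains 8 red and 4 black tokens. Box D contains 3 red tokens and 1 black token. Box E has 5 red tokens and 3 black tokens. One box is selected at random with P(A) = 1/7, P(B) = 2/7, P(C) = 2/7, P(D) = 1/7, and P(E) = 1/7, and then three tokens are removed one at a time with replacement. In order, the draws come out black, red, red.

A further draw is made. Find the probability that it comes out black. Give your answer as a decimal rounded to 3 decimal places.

For each hypothesis, P(data | H) works out to: P(data | box A) = (7/8)(1/8)(1/8) = 0.013672; P(data | box B) = (1/6)(5/6)(5/6) = 0.11574; P(data | box C) = (4/12)(8/12)(8/12) = 0.14815; P(data | box D) = (1/4)(3/4)(3/4) = 0.14062; P(data | box E) = (3/8)(5/8)(5/8) = 0.14648.
The prior-weighted likelihoods are 1/7 · 0.013672 = 0.0019531, 2/7 · 0.11574 = 0.033069, 2/7 · 0.14815 = 0.042328, 1/7 · 0.14062 = 0.020089, 1/7 · 0.14648 = 0.020926; summing to 0.11837.
Dividing through by the total gives posterior P(box A | data) = 0.016501, P(box B | data) = 0.27938, P(box C | data) = 0.3576, P(box D | data) = 0.16972, P(box E | data) = 0.17679.
Averaging over the posterior, P(black next | data) = (7/8)(0.016501) + (1/6)(0.27938) + (1/3)(0.3576) + (1/4)(0.16972) + (3/8)(0.17679) = 0.28893.

0.289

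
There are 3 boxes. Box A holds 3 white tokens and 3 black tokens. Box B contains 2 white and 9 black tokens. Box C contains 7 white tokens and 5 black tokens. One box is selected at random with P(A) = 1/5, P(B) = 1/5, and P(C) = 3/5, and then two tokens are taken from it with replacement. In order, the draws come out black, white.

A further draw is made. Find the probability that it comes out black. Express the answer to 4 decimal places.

0.4881

For each hypothesis, P(data | H) works out to: P(data | box A) = (3/6)(3/6) = 0.25; P(data | box B) = (9/11)(2/11) = 0.14876; P(data | box C) = (5/12)(7/12) = 0.24306.
Weighting by the prior gives 1/5 · 0.25 = 0.05, 1/5 · 0.14876 = 0.029752, 3/5 · 0.24306 = 0.14583; summing to 0.22559.
Normalising, the posterior is P(box A | data) = 0.22165, P(box B | data) = 0.13189, P(box C | data) = 0.64647.
Averaging over the posterior, P(black next | data) = (1/2)(0.22165) + (9/11)(0.13189) + (5/12)(0.64647) = 0.48809.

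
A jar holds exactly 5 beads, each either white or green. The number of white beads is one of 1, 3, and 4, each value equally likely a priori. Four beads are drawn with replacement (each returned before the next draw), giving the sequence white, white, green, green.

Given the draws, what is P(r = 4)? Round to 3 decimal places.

0.235

Compute the likelihood of the observed sequence for each case: P(data | r = 1) = (1/5)(1/5)(4/5)(4/5) = 0.0256; P(data | r = 3) = (3/5)(3/5)(2/5)(2/5) = 0.0576; P(data | r = 4) = (4/5)(4/5)(1/5)(1/5) = 0.0256.
Multiplying each by its prior: 1/3 · 0.0256 = 0.0085333, 1/3 · 0.0576 = 0.0192, 1/3 · 0.0256 = 0.0085333; with total 0.036267.
Therefore the posterior P(r = 4 | data) = (0.0085333) / (0.036267) = 0.23529.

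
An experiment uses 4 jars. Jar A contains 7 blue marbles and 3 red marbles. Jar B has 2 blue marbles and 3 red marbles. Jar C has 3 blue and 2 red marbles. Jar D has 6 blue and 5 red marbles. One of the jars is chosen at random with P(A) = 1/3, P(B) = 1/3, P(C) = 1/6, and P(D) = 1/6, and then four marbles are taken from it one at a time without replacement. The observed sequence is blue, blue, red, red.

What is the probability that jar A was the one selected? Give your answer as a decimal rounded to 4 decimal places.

Under each hypothesis, the probability of the observed sequence is: P(data | jar A) = (7/10)(6/9)(3/8)(2/7) = 0.05; P(data | jar B) = (2/5)(1/4)(3/3)(2/2) = 0.1; P(data | jar C) = (3/5)(2/4)(2/3)(1/2) = 0.1; P(data | jar D) = (6/11)(5/10)(5/9)(4/8) = 0.075758.
The prior-weighted likelihoods are 1/3 · 0.05 = 0.016667, 1/3 · 0.1 = 0.033333, 1/6 · 0.1 = 0.016667, 1/6 · 0.075758 = 0.012626; with total 0.079293.
By Bayes' rule, P(jar A | data) = (0.016667) / (0.079293) = 0.21019.

0.2102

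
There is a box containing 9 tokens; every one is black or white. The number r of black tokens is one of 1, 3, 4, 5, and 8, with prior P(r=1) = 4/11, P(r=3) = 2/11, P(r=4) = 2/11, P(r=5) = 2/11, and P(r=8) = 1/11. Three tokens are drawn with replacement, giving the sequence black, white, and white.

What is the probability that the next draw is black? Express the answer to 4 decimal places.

0.3397

The likelihood of the observed sequence under each hypothesis: P(data | r = 1) = (1/9)(8/9)(8/9) = 0.087791; P(data | r = 3) = (3/9)(6/9)(6/9) = 0.14815; P(data | r = 4) = (4/9)(5/9)(5/9) = 0.13717; P(data | r = 5) = (5/9)(4/9)(4/9) = 0.10974; P(data | r = 8) = (8/9)(1/9)(1/9) = 0.010974.
The prior-weighted likelihoods are 4/11 · 0.087791 = 0.031924, 2/11 · 0.14815 = 0.026936, 2/11 · 0.13717 = 0.024941, 2/11 · 0.10974 = 0.019953, 1/11 · 0.010974 = 0.00099763; summing to 0.10475.
Normalising, the posterior is P(r = 1 | data) = 0.30476, P(r = 3 | data) = 0.25714, P(r = 4 | data) = 0.2381, P(r = 5 | data) = 0.19048, P(r = 8 | data) = 0.0095238.
Averaging over the posterior, P(black next | data) = (1/9)(0.30476) + (1/3)(0.25714) + (4/9)(0.2381) + (5/9)(0.19048) + (8/9)(0.0095238) = 0.33968.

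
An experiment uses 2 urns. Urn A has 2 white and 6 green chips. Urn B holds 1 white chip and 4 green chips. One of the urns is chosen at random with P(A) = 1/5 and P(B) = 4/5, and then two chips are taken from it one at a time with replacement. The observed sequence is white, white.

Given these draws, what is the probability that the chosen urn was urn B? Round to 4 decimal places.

0.7191

The likelihood of the observed sequence under each hypothesis: P(data | urn A) = (2/8)(2/8) = 0.0625; P(data | urn B) = (1/5)(1/5) = 0.04.
Multiplying each by its prior: 1/5 · 0.0625 = 0.0125, 4/5 · 0.04 = 0.032; with total 0.0445.
Hence P(urn B | data) = (0.032) / (0.0445) = 0.7191.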